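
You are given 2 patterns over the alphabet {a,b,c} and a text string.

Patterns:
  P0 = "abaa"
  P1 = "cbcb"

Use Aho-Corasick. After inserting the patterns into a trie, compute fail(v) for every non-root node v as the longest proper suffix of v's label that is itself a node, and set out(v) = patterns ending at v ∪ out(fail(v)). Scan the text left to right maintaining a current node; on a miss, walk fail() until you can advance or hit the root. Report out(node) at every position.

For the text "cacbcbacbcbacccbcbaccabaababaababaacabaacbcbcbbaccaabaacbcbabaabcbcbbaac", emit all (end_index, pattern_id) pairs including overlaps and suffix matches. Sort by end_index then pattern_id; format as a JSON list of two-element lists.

Build automaton:
Trie (insert patterns):
  n0 'ε': a→1 c→5
  n1 'a': b→2
  n2 'ab': a→3
  n3 'aba': a→4
  n4 'abaa': ·  ←P0
  n5 'c': b→6
  n6 'cb': c→7
  n7 'cbc': b→8
  n8 'cbcb': ·  ←P1

Failure links (BFS by depth):
  fail(1) 'a': from fail(0)=0 chase 'a': 0 ⇒ 0;  out=∅∪out(0)=∅
  fail(5) 'c': from fail(0)=0 chase 'c': 0 ⇒ 0;  out=∅∪out(0)=∅
  fail(2) 'ab': from fail(1)=0 chase 'b': 0 ⇒ 0;  out=∅∪out(0)=∅
  fail(6) 'cb': from fail(5)=0 chase 'b': 0 ⇒ 0;  out=∅∪out(0)=∅
  fail(3) 'aba': from fail(2)=0 chase 'a': 0 ⇒ 1;  out=∅∪out(1)=∅
  fail(7) 'cbc': from fail(6)=0 chase 'c': 0 ⇒ 5;  out=∅∪out(5)=∅
  fail(4) 'abaa': from fail(3)=1 chase 'a': 1→0 ⇒ 1;  out={0}∪out(1)={0}
  fail(8) 'cbcb': from fail(7)=5 chase 'b': 5 ⇒ 6;  out={1}∪out(6)={1}

Scan:
pos 0 'c': at 5
pos 1 'a': at 1 ·f
pos 2 'c': at 5 ·f
pos 3 'b': at 6
pos 4 'c': at 7
pos 5 'b': at 8  → match P1@[2:5]
pos 6 'a': at 1 ·f
pos 7 'c': at 5 ·f
pos 8 'b': at 6
pos 9 'c': at 7
pos 10 'b': at 8  → match P1@[7:10]
pos 11 'a': at 1 ·f
pos 12 'c': at 5 ·f
pos 13 'c': at 5 ·f
pos 14 'c': at 5 ·f
pos 15 'b': at 6
pos 16 'c': at 7
pos 17 'b': at 8  → match P1@[14:17]
pos 18 'a': at 1 ·f
pos 19 'c': at 5 ·f
pos 20 'c': at 5 ·f
pos 21 'a': at 1 ·f
pos 22 'b': at 2
pos 23 'a': at 3
pos 24 'a': at 4  → match P0@[21:24]
pos 25 'b': at 2 ·f
pos 26 'a': at 3
pos 27 'b': at 2 ·f
pos 28 'a': at 3
pos 29 'a': at 4  → match P0@[26:29]
pos 30 'b': at 2 ·f
pos 31 'a': at 3
pos 32 'b': at 2 ·f
pos 33 'a': at 3
pos 34 'a': at 4  → match P0@[31:34]
pos 35 'c': at 5 ·f
pos 36 'a': at 1 ·f
pos 37 'b': at 2
pos 38 'a': at 3
pos 39 'a': at 4  → match P0@[36:39]
pos 40 'c': at 5 ·f
pos 41 'b': at 6
pos 42 'c': at 7
pos 43 'b': at 8  → match P1@[40:43]
pos 44 'c': at 7 ·f
pos 45 'b': at 8  → match P1@[42:45]
pos 46 'b': at 0 ·f
pos 47 'a': at 1
pos 48 'c': at 5 ·f
pos 49 'c': at 5 ·f
pos 50 'a': at 1 ·f
pos 51 'a': at 1 ·f
pos 52 'b': at 2
pos 53 'a': at 3
pos 54 'a': at 4  → match P0@[51:54]
pos 55 'c': at 5 ·f
pos 56 'b': at 6
pos 57 'c': at 7
pos 58 'b': at 8  → match P1@[55:58]
pos 59 'a': at 1 ·f
pos 60 'b': at 2
pos 61 'a': at 3
pos 62 'a': at 4  → match P0@[59:62]
pos 63 'b': at 2 ·f
pos 64 'c': at 5 ·f
pos 65 'b': at 6
pos 66 'c': at 7
pos 67 'b': at 8  → match P1@[64:67]
pos 68 'b': at 0 ·f
pos 69 'a': at 1
pos 70 'a': at 1 ·f
pos 71 'c': at 5 ·f

Result: [[5,1],[10,1],[17,1],[24,0],[29,0],[34,0],[39,0],[43,1],[45,1],[54,0],[58,1],[62,0],[67,1]]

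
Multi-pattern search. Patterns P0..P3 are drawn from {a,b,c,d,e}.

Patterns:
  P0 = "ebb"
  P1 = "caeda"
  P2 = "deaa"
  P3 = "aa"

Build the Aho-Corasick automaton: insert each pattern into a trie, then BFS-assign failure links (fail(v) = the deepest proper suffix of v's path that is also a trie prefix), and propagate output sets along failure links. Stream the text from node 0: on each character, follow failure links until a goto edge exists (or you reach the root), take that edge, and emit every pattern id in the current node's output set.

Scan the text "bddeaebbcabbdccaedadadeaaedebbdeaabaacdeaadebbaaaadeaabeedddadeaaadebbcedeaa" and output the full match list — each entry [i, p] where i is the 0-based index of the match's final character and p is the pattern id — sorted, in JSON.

Build:
Trie (insert patterns):
  n0 'ε': a→13 c→4 d→9 e→1
  n1 'e': b→2
  n2 'eb': b→3
  n3 'ebb': ·  ←P0
  n4 'c': a→5
  n5 'ca': e→6
  n6 'cae': d→7
  n7 'caed': a→8
  n8 'caeda': ·  ←P1
  n9 'd': e→10
  n10 'de': a→11
  n11 'dea': a→12
  n12 'deaa': ·  ←P2
  n13 'a': a→14
  n14 'aa': ·  ←P3

Failure links (BFS by depth):
  n1('e'): parent n0 fail=0; on 'e' 0 → fail=0;  out ∅∪∅=∅
  n4('c'): parent n0 fail=0; on 'c' 0 → fail=0;  out ∅∪∅=∅
  n9('d'): parent n0 fail=0; on 'd' 0 → fail=0;  out ∅∪∅=∅
  n13('a'): parent n0 fail=0; on 'a' 0 → fail=0;  out ∅∪∅=∅
  n2('eb'): parent n1 fail=0; on 'b' 0 → fail=0;  out ∅∪∅=∅
  n5('ca'): parent n4 fail=0; on 'a' 0 → fail=13;  out ∅∪∅=∅
  n10('de'): parent n9 fail=0; on 'e' 0 → fail=1;  out ∅∪∅=∅
  n14('aa'): parent n13 fail=0; on 'a' 0 → fail=13;  out {3}∪∅={3}
  n3('ebb'): parent n2 fail=0; on 'b' 0 → fail=0;  out {0}∪∅={0}
  n6('cae'): parent n5 fail=13; on 'e' 13→0 → fail=1;  out ∅∪∅=∅
  n11('dea'): parent n10 fail=1; on 'a' 1→0 → fail=13;  out ∅∪∅=∅
  n7('caed'): parent n6 fail=1; on 'd' 1→0 → fail=9;  out ∅∪∅=∅
  n12('deaa'): parent n11 fail=13; on 'a' 13 → fail=14;  out {2}∪{3}={2,3}
  n8('caeda'): parent n7 fail=9; on 'a' 9→0 → fail=13;  out {1}∪∅={1}

Scan:
pos 0 'b': at 0
pos 1 'd': at 9
pos 2 'd': at 9 (fail-walked)
pos 3 'e': at 10
pos 4 'a': at 11
pos 5 'e': at 1 (fail-walked)
pos 6 'b': at 2
pos 7 'b': at 3  emit P0@[5:7]
pos 8 'c': at 4 (fail-walked)
pos 9 'a': at 5
pos 10 'b': at 0 (fail-walked)
pos 11 'b': at 0
pos 12 'd': at 9
pos 13 'c': at 4 (fail-walked)
pos 14 'c': at 4 (fail-walked)
pos 15 'a': at 5
pos 16 'e': at 6
pos 17 'd': at 7
pos 18 'a': at 8  emit P1@[14:18]
pos 19 'd': at 9 (fail-walked)
pos 20 'a': at 13 (fail-walked)
pos 21 'd': at 9 (fail-walked)
pos 22 'e': at 10
pos 23 'a': at 11
pos 24 'a': at 12  emit P2@[21:24],P3@[23:24]
pos 25 'e': at 1 (fail-walked)
pos 26 'd': at 9 (fail-walked)
pos 27 'e': at 10
pos 28 'b': at 2 (fail-walked)
pos 29 'b': at 3  emit P0@[27:29]
pos 30 'd': at 9 (fail-walked)
pos 31 'e': at 10
pos 32 'a': at 11
pos 33 'a': at 12  emit P2@[30:33],P3@[32:33]
pos 34 'b': at 0 (fail-walked)
pos 35 'a': at 13
pos 36 'a': at 14  emit P3@[35:36]
pos 37 'c': at 4 (fail-walked)
pos 38 'd': at 9 (fail-walked)
pos 39 'e': at 10
pos 40 'a': at 11
pos 41 'a': at 12  emit P2@[38:41],P3@[40:41]
pos 42 'd': at 9 (fail-walked)
pos 43 'e': at 10
pos 44 'b': at 2 (fail-walked)
pos 45 'b': at 3  emit P0@[43:45]
pos 46 'a': at 13 (fail-walked)
pos 47 'a': at 14  emit P3@[46:47]
pos 48 'a': at 14 (fail-walked)  emit P3@[47:48]
pos 49 'a': at 14 (fail-walked)  emit P3@[48:49]
pos 50 'd': at 9 (fail-walked)
pos 51 'e': at 10
pos 52 'a': at 11
pos 53 'a': at 12  emit P2@[50:53],P3@[52:53]
pos 54 'b': at 0 (fail-walked)
pos 55 'e': at 1
pos 56 'e': at 1 (fail-walked)
pos 57 'd': at 9 (fail-walked)
pos 58 'd': at 9 (fail-walked)
pos 59 'd': at 9 (fail-walked)
pos 60 'a': at 13 (fail-walked)
pos 61 'd': at 9 (fail-walked)
pos 62 'e': at 10
pos 63 'a': at 11
pos 64 'a': at 12  emit P2@[61:64],P3@[63:64]
pos 65 'a': at 14 (fail-walked)  emit P3@[64:65]
pos 66 'd': at 9 (fail-walked)
pos 67 'e': at 10
pos 68 'b': at 2 (fail-walked)
pos 69 'b': at 3  emit P0@[67:69]
pos 70 'c': at 4 (fail-walked)
pos 71 'e': at 1 (fail-walked)
pos 72 'd': at 9 (fail-walked)
pos 73 'e': at 10
pos 74 'a': at 11
pos 75 'a': at 12  emit P2@[72:75],P3@[74:75]

All matches (sorted): [[7,0],[18,1],[24,2],[24,3],[29,0],[33,2],[33,3],[36,3],[41,2],[41,3],[45,0],[47,3],[48,3],[49,3],[53,2],[53,3],[64,2],[64,3],[65,3],[69,0],[75,2],[75,3]]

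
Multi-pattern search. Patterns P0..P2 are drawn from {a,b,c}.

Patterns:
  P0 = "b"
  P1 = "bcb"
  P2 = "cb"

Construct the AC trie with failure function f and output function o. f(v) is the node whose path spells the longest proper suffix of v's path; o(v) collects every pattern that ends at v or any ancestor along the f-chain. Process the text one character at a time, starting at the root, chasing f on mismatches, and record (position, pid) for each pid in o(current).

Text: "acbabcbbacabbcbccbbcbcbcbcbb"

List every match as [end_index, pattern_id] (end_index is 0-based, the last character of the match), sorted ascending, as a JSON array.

Build:
Trie (insert patterns):
  0='ε' goto b→1 c→4
  1='b' goto c→2  ←P0
  2='bc' goto b→3
  3='bcb' goto ·  ←P1
  4='c' goto b→5
  5='cb' goto ·  ←P2

Failure links (BFS by depth):
  n1('b'): parent n0 fail=0; on 'b' 0 → fail=0;  out {0}∪∅={0}
  n4('c'): parent n0 fail=0; on 'c' 0 → fail=0;  out ∅∪∅=∅
  n2('bc'): parent n1 fail=0; on 'c' 0 → fail=4;  out ∅∪∅=∅
  n5('cb'): parent n4 fail=0; on 'b' 0 → fail=1;  out {2}∪{0}={0,2}
  n3('bcb'): parent n2 fail=4; on 'b' 4 → fail=5;  out {1}∪{0,2}={0,1,2}

Text stream:
i=0 'a': node 0→0
i=1 'c': node 0→4
i=2 'b': node 4→5  emit P0@[2:2],P2@[1:2]
i=3 'a': node 5→0 (fail-walked)
i=4 'b': node 0→1  emit P0@[4:4]
i=5 'c': node 1→2
i=6 'b': node 2→3  emit P0@[6:6],P1@[4:6],P2@[5:6]
i=7 'b': node 3→1 (fail-walked)  emit P0@[7:7]
i=8 'a': node 1→0 (fail-walked)
i=9 'c': node 0→4
i=10 'a': node 4→0 (fail-walked)
i=11 'b': node 0→1  emit P0@[11:11]
i=12 'b': node 1→1 (fail-walked)  emit P0@[12:12]
i=13 'c': node 1→2
i=14 'b': node 2→3  emit P0@[14:14],P1@[12:14],P2@[13:14]
i=15 'c': node 3→2 (fail-walked)
i=16 'c': node 2→4 (fail-walked)
i=17 'b': node 4→5  emit P0@[17:17],P2@[16:17]
i=18 'b': node 5→1 (fail-walked)  emit P0@[18:18]
i=19 'c': node 1→2
i=20 'b': node 2→3  emit P0@[20:20],P1@[18:20],P2@[19:20]
i=21 'c': node 3→2 (fail-walked)
i=22 'b': node 2→3  emit P0@[22:22],P1@[20:22],P2@[21:22]
i=23 'c': node 3→2 (fail-walked)
i=24 'b': node 2→3  emit P0@[24:24],P1@[22:24],P2@[23:24]
i=25 'c': node 3→2 (fail-walked)
i=26 'b': node 2→3  emit P0@[26:26],P1@[24:26],P2@[25:26]
i=27 'b': node 3→1 (fail-walked)  emit P0@[27:27]

Result: [[2,0],[2,2],[4,0],[6,0],[6,1],[6,2],[7,0],[11,0],[12,0],[14,0],[14,1],[14,2],[17,0],[17,2],[18,0],[20,0],[20,1],[20,2],[22,0],[22,1],[22,2],[24,0],[24,1],[24,2],[26,0],[26,1],[26,2],[27,0]]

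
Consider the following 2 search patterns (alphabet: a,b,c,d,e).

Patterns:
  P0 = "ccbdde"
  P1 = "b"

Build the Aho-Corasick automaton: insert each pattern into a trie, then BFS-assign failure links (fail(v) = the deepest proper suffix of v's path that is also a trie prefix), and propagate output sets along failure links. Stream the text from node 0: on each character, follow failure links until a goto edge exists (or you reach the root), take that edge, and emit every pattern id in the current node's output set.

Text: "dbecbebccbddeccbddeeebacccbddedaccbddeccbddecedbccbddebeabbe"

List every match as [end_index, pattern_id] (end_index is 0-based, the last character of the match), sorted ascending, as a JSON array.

Build automaton:
Trie (insert patterns):
  0='ε' goto b→7 c→1
  1='c' goto c→2
  2='cc' goto b→3
  3='ccb' goto d→4
  4='ccbd' goto d→5
  5='ccbdd' goto e→6
  6='ccbdde' goto ·  [P0 ends]
  7='b' goto ·  [P1 ends]

BFS fail/out derivation:
  n1('c'): parent n0 fail=0; on 'c' 0 → fail=0;  out ∅∪∅=∅
  n7('b'): parent n0 fail=0; on 'b' 0 → fail=0;  out {1}∪∅={1}
  n2('cc'): parent n1 fail=0; on 'c' 0 → fail=1;  out ∅∪∅=∅
  n3('ccb'): parent n2 fail=1; on 'b' 1→0 → fail=7;  out ∅∪{1}={1}
  n4('ccbd'): parent n3 fail=7; on 'd' 7→0 → fail=0;  out ∅∪∅=∅
  n5('ccbdd'): parent n4 fail=0; on 'd' 0 → fail=0;  out ∅∪∅=∅
  n6('ccbdde'): parent n5 fail=0; on 'e' 0 → fail=0;  out {0}∪∅={0}

Text stream:
pos 0 'd': at 0
pos 1 'b': at 7  → match P1@[1:1]
pos 2 'e': at 0 (via fail)
pos 3 'c': at 1
pos 4 'b': at 7 (via fail)  → match P1@[4:4]
pos 5 'e': at 0 (via fail)
pos 6 'b': at 7  → match P1@[6:6]
pos 7 'c': at 1 (via fail)
pos 8 'c': at 2
pos 9 'b': at 3  → match P1@[9:9]
pos 10 'd': at 4
pos 11 'd': at 5
pos 12 'e': at 6  → match P0@[7:12]
pos 13 'c': at 1 (via fail)
pos 14 'c': at 2
pos 15 'b': at 3  → match P1@[15:15]
pos 16 'd': at 4
pos 17 'd': at 5
pos 18 'e': at 6  → match P0@[13:18]
pos 19 'e': at 0 (via fail)
pos 20 'e': at 0
pos 21 'b': at 7  → match P1@[21:21]
pos 22 'a': at 0 (via fail)
pos 23 'c': at 1
pos 24 'c': at 2
pos 25 'c': at 2 (via fail)
pos 26 'b': at 3  → match P1@[26:26]
pos 27 'd': at 4
pos 28 'd': at 5
pos 29 'e': at 6  → match P0@[24:29]
pos 30 'd': at 0 (via fail)
pos 31 'a': at 0
pos 32 'c': at 1
pos 33 'c': at 2
pos 34 'b': at 3  → match P1@[34:34]
pos 35 'd': at 4
pos 36 'd': at 5
pos 37 'e': at 6  → match P0@[32:37]
pos 38 'c': at 1 (via fail)
pos 39 'c': at 2
pos 40 'b': at 3  → match P1@[40:40]
pos 41 'd': at 4
pos 42 'd': at 5
pos 43 'e': at 6  → match P0@[38:43]
pos 44 'c': at 1 (via fail)
pos 45 'e': at 0 (via fail)
pos 46 'd': at 0
pos 47 'b': at 7  → match P1@[47:47]
pos 48 'c': at 1 (via fail)
pos 49 'c': at 2
pos 50 'b': at 3  → match P1@[50:50]
pos 51 'd': at 4
pos 52 'd': at 5
pos 53 'e': at 6  → match P0@[48:53]
pos 54 'b': at 7 (via fail)  → match P1@[54:54]
pos 55 'e': at 0 (via fail)
pos 56 'a': at 0
pos 57 'b': at 7  → match P1@[57:57]
pos 58 'b': at 7 (via fail)  → match P1@[58:58]
pos 59 'e': at 0 (via fail)

Matches: [[1,1],[4,1],[6,1],[9,1],[12,0],[15,1],[18,0],[21,1],[26,1],[29,0],[34,1],[37,0],[40,1],[43,0],[47,1],[50,1],[53,0],[54,1],[57,1],[58,1]]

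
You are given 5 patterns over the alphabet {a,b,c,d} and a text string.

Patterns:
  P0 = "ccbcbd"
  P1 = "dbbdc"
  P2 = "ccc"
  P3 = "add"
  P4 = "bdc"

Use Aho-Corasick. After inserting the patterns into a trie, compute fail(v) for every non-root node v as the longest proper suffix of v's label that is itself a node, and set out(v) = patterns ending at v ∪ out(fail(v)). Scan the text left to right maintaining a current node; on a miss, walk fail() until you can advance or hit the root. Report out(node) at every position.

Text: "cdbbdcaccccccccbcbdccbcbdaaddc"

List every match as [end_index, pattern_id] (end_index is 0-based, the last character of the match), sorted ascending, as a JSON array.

Build automaton:
Trie nodes:
  0='ε' goto a→13 b→16 c→1 d→7
  1='c' goto c→2
  2='cc' goto b→3 c→12
  3='ccb' goto c→4
  4='ccbc' goto b→5
  5='ccbcb' goto d→6
  6='ccbcbd' goto ·  ←P0
  7='d' goto b→8
  8='db' goto b→9
  9='dbb' goto d→10
  10='dbbd' goto c→11
  11='dbbdc' goto ·  ←P1
  12='ccc' goto ·  ←P2
  13='a' goto d→14
  14='ad' goto d→15
  15='add' goto ·  ←P3
  16='b' goto d→17
  17='bd' goto c→18
  18='bdc' goto ·  ←P4

Failure links (BFS by depth):
  fail(1) 'c': from fail(0)=0 chase 'c': 0 ⇒ 0;  out=∅∪out(0)=∅
  fail(7) 'd': from fail(0)=0 chase 'd': 0 ⇒ 0;  out=∅∪out(0)=∅
  fail(13) 'a': from fail(0)=0 chase 'a': 0 ⇒ 0;  out=∅∪out(0)=∅
  fail(16) 'b': from fail(0)=0 chase 'b': 0 ⇒ 0;  out=∅∪out(0)=∅
  fail(2) 'cc': from fail(1)=0 chase 'c': 0 ⇒ 1;  out=∅∪out(1)=∅
  fail(8) 'db': from fail(7)=0 chase 'b': 0 ⇒ 16;  out=∅∪out(16)=∅
  fail(14) 'ad': from fail(13)=0 chase 'd': 0 ⇒ 7;  out=∅∪out(7)=∅
  fail(17) 'bd': from fail(16)=0 chase 'd': 0 ⇒ 7;  out=∅∪out(7)=∅
  fail(3) 'ccb': from fail(2)=1 chase 'b': 1→0 ⇒ 16;  out=∅∪out(16)=∅
  fail(9) 'dbb': from fail(8)=16 chase 'b': 16→0 ⇒ 16;  out=∅∪out(16)=∅
  fail(12) 'ccc': from fail(2)=1 chase 'c': 1 ⇒ 2;  out={2}∪out(2)={2}
  fail(15) 'add': from fail(14)=7 chase 'd': 7→0 ⇒ 7;  out={3}∪out(7)={3}
  fail(18) 'bdc': from fail(17)=7 chase 'c': 7→0 ⇒ 1;  out={4}∪out(1)={4}
  fail(4) 'ccbc': from fail(3)=16 chase 'c': 16→0 ⇒ 1;  out=∅∪out(1)=∅
  fail(10) 'dbbd': from fail(9)=16 chase 'd': 16 ⇒ 17;  out=∅∪out(17)=∅
  fail(5) 'ccbcb': from fail(4)=1 chase 'b': 1→0 ⇒ 16;  out=∅∪out(16)=∅
  fail(11) 'dbbdc': from fail(10)=17 chase 'c': 17 ⇒ 18;  out={1}∪out(18)={1,4}
  fail(6) 'ccbcbd': from fail(5)=16 chase 'd': 16 ⇒ 17;  out={0}∪out(17)={0}

Run:
i=0 'c': node 0→1
i=1 'd': node 1→7 (fail-walked)
i=2 'b': node 7→8
i=3 'b': node 8→9
i=4 'd': node 9→10
i=5 'c': node 10→11  emit P1@[1:5],P4@[3:5]
i=6 'a': node 11→13 (fail-walked)
i=7 'c': node 13→1 (fail-walked)
i=8 'c': node 1→2
i=9 'c': node 2→12  emit P2@[7:9]
i=10 'c': node 12→12 (fail-walked)  emit P2@[8:10]
i=11 'c': node 12→12 (fail-walked)  emit P2@[9:11]
i=12 'c': node 12→12 (fail-walked)  emit P2@[10:12]
i=13 'c': node 12→12 (fail-walked)  emit P2@[11:13]
i=14 'c': node 12→12 (fail-walked)  emit P2@[12:14]
i=15 'b': node 12→3 (fail-walked)
i=16 'c': node 3→4
i=17 'b': node 4→5
i=18 'd': node 5→6  emit P0@[13:18]
i=19 'c': node 6→18 (fail-walked)  emit P4@[17:19]
i=20 'c': node 18→2 (fail-walked)
i=21 'b': node 2→3
i=22 'c': node 3→4
i=23 'b': node 4→5
i=24 'd': node 5→6  emit P0@[19:24]
i=25 'a': node 6→13 (fail-walked)
i=26 'a': node 13→13 (fail-walked)
i=27 'd': node 13→14
i=28 'd': node 14→15  emit P3@[26:28]
i=29 'c': node 15→1 (fail-walked)

All matches (sorted): [[5,1],[5,4],[9,2],[10,2],[11,2],[12,2],[13,2],[14,2],[18,0],[19,4],[24,0],[28,3]]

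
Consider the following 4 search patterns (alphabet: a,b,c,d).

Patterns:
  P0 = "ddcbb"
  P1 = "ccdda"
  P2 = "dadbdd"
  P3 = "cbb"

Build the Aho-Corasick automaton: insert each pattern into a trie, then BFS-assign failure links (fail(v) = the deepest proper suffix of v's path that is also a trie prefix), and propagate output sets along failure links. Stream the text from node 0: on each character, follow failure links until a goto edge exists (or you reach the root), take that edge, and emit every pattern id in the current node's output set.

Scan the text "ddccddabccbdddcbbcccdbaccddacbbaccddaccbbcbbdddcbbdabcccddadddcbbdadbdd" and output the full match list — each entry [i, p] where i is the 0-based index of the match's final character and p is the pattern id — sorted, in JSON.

Construct AC machine:
Trie (insert patterns):
  n0 'ε': c→6 d→1
  n1 'd': a→11 d→2
  n2 'dd': c→3
  n3 'ddc': b→4
  n4 'ddcb': b→5
  n5 'ddcbb': ·  [P0 ends]
  n6 'c': b→16 c→7
  n7 'cc': d→8
  n8 'ccd': d→9
  n9 'ccdd': a→10
  n10 'ccdda': ·  [P1 ends]
  n11 'da': d→12
  n12 'dad': b→13
  n13 'dadb': d→14
  n14 'dadbd': d→15
  n15 'dadbdd': ·  [P2 ends]
  n16 'cb': b→17
  n17 'cbb': ·  [P3 ends]

Failure links (BFS by depth):
  n1('d'): parent n0 fail=0; on 'd' 0 → fail=0;  out ∅∪∅=∅
  n6('c'): parent n0 fail=0; on 'c' 0 → fail=0;  out ∅∪∅=∅
  n2('dd'): parent n1 fail=0; on 'd' 0 → fail=1;  out ∅∪∅=∅
  n7('cc'): parent n6 fail=0; on 'c' 0 → fail=6;  out ∅∪∅=∅
  n11('da'): parent n1 fail=0; on 'a' 0 → fail=0;  out ∅∪∅=∅
  n16('cb'): parent n6 fail=0; on 'b' 0 → fail=0;  out ∅∪∅=∅
  n3('ddc'): parent n2 fail=1; on 'c' 1→0 → fail=6;  out ∅∪∅=∅
  n8('ccd'): parent n7 fail=6; on 'd' 6→0 → fail=1;  out ∅∪∅=∅
  n12('dad'): parent n11 fail=0; on 'd' 0 → fail=1;  out ∅∪∅=∅
  n17('cbb'): parent n16 fail=0; on 'b' 0 → fail=0;  out {3}∪∅={3}
  n4('ddcb'): parent n3 fail=6; on 'b' 6 → fail=16;  out ∅∪∅=∅
  n9('ccdd'): parent n8 fail=1; on 'd' 1 → fail=2;  out ∅∪∅=∅
  n13('dadb'): parent n12 fail=1; on 'b' 1→0 → fail=0;  out ∅∪∅=∅
  n5('ddcbb'): parent n4 fail=16; on 'b' 16 → fail=17;  out {0}∪{3}={0,3}
  n10('ccdda'): parent n9 fail=2; on 'a' 2→1 → fail=11;  out {1}∪∅={1}
  n14('dadbd'): parent n13 fail=0; on 'd' 0 → fail=1;  out ∅∪∅=∅
  n15('dadbdd'): parent n14 fail=1; on 'd' 1 → fail=2;  out {2}∪∅={2}

Scan:
i=0 'd': node 0→1
i=1 'd': node 1→2
i=2 'c': node 2→3
i=3 'c': node 3→7 ·f
i=4 'd': node 7→8
i=5 'd': node 8→9
i=6 'a': node 9→10  ** P1@[2:6]
i=7 'b': node 10→0 ·f
i=8 'c': node 0→6
i=9 'c': node 6→7
i=10 'b': node 7→16 ·f
i=11 'd': node 16→1 ·f
i=12 'd': node 1→2
i=13 'd': node 2→2 ·f
i=14 'c': node 2→3
i=15 'b': node 3→4
i=16 'b': node 4→5  ** P0@[12:16],P3@[14:16]
i=17 'c': node 5→6 ·f
i=18 'c': node 6→7
i=19 'c': node 7→7 ·f
i=20 'd': node 7→8
i=21 'b': node 8→0 ·f
i=22 'a': node 0→0
i=23 'c': node 0→6
i=24 'c': node 6→7
i=25 'd': node 7→8
i=26 'd': node 8→9
i=27 'a': node 9→10  ** P1@[23:27]
i=28 'c': node 10→6 ·f
i=29 'b': node 6→16
i=30 'b': node 16→17  ** P3@[28:30]
i=31 'a': node 17→0 ·f
i=32 'c': node 0→6
i=33 'c': node 6→7
i=34 'd': node 7→8
i=35 'd': node 8→9
i=36 'a': node 9→10  ** P1@[32:36]
i=37 'c': node 10→6 ·f
i=38 'c': node 6→7
i=39 'b': node 7→16 ·f
i=40 'b': node 16→17  ** P3@[38:40]
i=41 'c': node 17→6 ·f
i=42 'b': node 6→16
i=43 'b': node 16→17  ** P3@[41:43]
i=44 'd': node 17→1 ·f
i=45 'd': node 1→2
i=46 'd': node 2→2 ·f
i=47 'c': node 2→3
i=48 'b': node 3→4
i=49 'b': node 4→5  ** P0@[45:49],P3@[47:49]
i=50 'd': node 5→1 ·f
i=51 'a': node 1→11
i=52 'b': node 11→0 ·f
i=53 'c': node 0→6
i=54 'c': node 6→7
i=55 'c': node 7→7 ·f
i=56 'd': node 7→8
i=57 'd': node 8→9
i=58 'a': node 9→10  ** P1@[54:58]
i=59 'd': node 10→12 ·f
i=60 'd': node 12→2 ·f
i=61 'd': node 2→2 ·f
i=62 'c': node 2→3
i=63 'b': node 3→4
i=64 'b': node 4→5  ** P0@[60:64],P3@[62:64]
i=65 'd': node 5→1 ·f
i=66 'a': node 1→11
i=67 'd': node 11→12
i=68 'b': node 12→13
i=69 'd': node 13→14
i=70 'd': node 14→15  ** P2@[65:70]

Result: [[6,1],[16,0],[16,3],[27,1],[30,3],[36,1],[40,3],[43,3],[49,0],[49,3],[58,1],[64,0],[64,3],[70,2]]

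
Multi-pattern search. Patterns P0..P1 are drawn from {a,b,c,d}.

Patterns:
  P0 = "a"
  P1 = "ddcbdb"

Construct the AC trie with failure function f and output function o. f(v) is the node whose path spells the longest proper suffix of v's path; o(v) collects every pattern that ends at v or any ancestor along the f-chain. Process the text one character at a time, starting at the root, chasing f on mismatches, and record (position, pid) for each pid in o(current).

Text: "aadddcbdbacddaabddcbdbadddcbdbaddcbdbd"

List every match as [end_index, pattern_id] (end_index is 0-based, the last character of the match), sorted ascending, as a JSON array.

Build automaton:
Trie (insert patterns):
  0='ε' goto a→1 d→2
  1='a' goto ·  [P0 ends]
  2='d' goto d→3
  3='dd' goto c→4
  4='ddc' goto b→5
  5='ddcb' goto d→6
  6='ddcbd' goto b→7
  7='ddcbdb' goto ·  [P1 ends]

BFS fail/out derivation:
  fail(1) 'a': from fail(0)=0 chase 'a': 0 ⇒ 0;  out={0}∪out(0)={0}
  fail(2) 'd': from fail(0)=0 chase 'd': 0 ⇒ 0;  out=∅∪out(0)=∅
  fail(3) 'dd': from fail(2)=0 chase 'd': 0 ⇒ 2;  out=∅∪out(2)=∅
  fail(4) 'ddc': from fail(3)=2 chase 'c': 2→0 ⇒ 0;  out=∅∪out(0)=∅
  fail(5) 'ddcb': from fail(4)=0 chase 'b': 0 ⇒ 0;  out=∅∪out(0)=∅
  fail(6) 'ddcbd': from fail(5)=0 chase 'd': 0 ⇒ 2;  out=∅∪out(2)=∅
  fail(7) 'ddcbdb': from fail(6)=2 chase 'b': 2→0 ⇒ 0;  out={1}∪out(0)={1}

Text stream:
i=0 'a': node 0→1  → match P0@[0:0]
i=1 'a': node 1→1 ·f  → match P0@[1:1]
i=2 'd': node 1→2 ·f
i=3 'd': node 2→3
i=4 'd': node 3→3 ·f
i=5 'c': node 3→4
i=6 'b': node 4→5
i=7 'd': node 5→6
i=8 'b': node 6→7  → match P1@[3:8]
i=9 'a': node 7→1 ·f  → match P0@[9:9]
i=10 'c': node 1→0 ·f
i=11 'd': node 0→2
i=12 'd': node 2→3
i=13 'a': node 3→1 ·f  → match P0@[13:13]
i=14 'a': node 1→1 ·f  → match P0@[14:14]
i=15 'b': node 1→0 ·f
i=16 'd': node 0→2
i=17 'd': node 2→3
i=18 'c': node 3→4
i=19 'b': node 4→5
i=20 'd': node 5→6
i=21 'b': node 6→7  → match P1@[16:21]
i=22 'a': node 7→1 ·f  → match P0@[22:22]
i=23 'd': node 1→2 ·f
i=24 'd': node 2→3
i=25 'd': node 3→3 ·f
i=26 'c': node 3→4
i=27 'b': node 4→5
i=28 'd': node 5→6
i=29 'b': node 6→7  → match P1@[24:29]
i=30 'a': node 7→1 ·f  → match P0@[30:30]
i=31 'd': node 1→2 ·f
i=32 'd': node 2→3
i=33 'c': node 3→4
i=34 'b': node 4→5
i=35 'd': node 5→6
i=36 'b': node 6→7  → match P1@[31:36]
i=37 'd': node 7→2 ·f

Result: [[0,0],[1,0],[8,1],[9,0],[13,0],[14,0],[21,1],[22,0],[29,1],[30,0],[36,1]]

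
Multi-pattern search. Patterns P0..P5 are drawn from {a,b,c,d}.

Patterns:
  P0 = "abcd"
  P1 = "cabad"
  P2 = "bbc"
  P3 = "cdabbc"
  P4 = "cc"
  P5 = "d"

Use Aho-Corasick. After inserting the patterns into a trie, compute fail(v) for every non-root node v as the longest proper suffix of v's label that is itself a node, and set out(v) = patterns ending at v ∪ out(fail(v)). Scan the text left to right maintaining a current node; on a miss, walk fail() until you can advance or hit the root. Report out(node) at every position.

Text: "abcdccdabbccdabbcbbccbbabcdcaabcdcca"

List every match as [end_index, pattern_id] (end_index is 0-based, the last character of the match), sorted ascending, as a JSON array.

Build:
Trie (insert patterns):
  n0 'ε': a→1 b→10 c→5 d→19
  n1 'a': b→2
  n2 'ab': c→3
  n3 'abc': d→4
  n4 'abcd': ·  ←P0
  n5 'c': a→6 c→18 d→13
  n6 'ca': b→7
  n7 'cab': a→8
  n8 'caba': d→9
  n9 'cabad': ·  ←P1
  n10 'b': b→11
  n11 'bb': c→12
  n12 'bbc': ·  ←P2
  n13 'cd': a→14
  n14 'cda': b→15
  n15 'cdab': b→16
  n16 'cdabb': c→17
  n17 'cdabbc': ·  ←P3
  n18 'cc': ·  ←P4
  n19 'd': ·  ←P5

Failure links (BFS by depth):
  fail(1) 'a': from fail(0)=0 chase 'a': 0 ⇒ 0;  out=∅∪out(0)=∅
  fail(5) 'c': from fail(0)=0 chase 'c': 0 ⇒ 0;  out=∅∪out(0)=∅
  fail(10) 'b': from fail(0)=0 chase 'b': 0 ⇒ 0;  out=∅∪out(0)=∅
  fail(19) 'd': from fail(0)=0 chase 'd': 0 ⇒ 0;  out={5}∪out(0)={5}
  fail(2) 'ab': from fail(1)=0 chase 'b': 0 ⇒ 10;  out=∅∪out(10)=∅
  fail(6) 'ca': from fail(5)=0 chase 'a': 0 ⇒ 1;  out=∅∪out(1)=∅
  fail(11) 'bb': from fail(10)=0 chase 'b': 0 ⇒ 10;  out=∅∪out(10)=∅
  fail(13) 'cd': from fail(5)=0 chase 'd': 0 ⇒ 19;  out=∅∪out(19)={5}
  fail(18) 'cc': from fail(5)=0 chase 'c': 0 ⇒ 5;  out={4}∪out(5)={4}
  fail(3) 'abc': from fail(2)=10 chase 'c': 10→0 ⇒ 5;  out=∅∪out(5)=∅
  fail(7) 'cab': from fail(6)=1 chase 'b': 1 ⇒ 2;  out=∅∪out(2)=∅
  fail(12) 'bbc': from fail(11)=10 chase 'c': 10→0 ⇒ 5;  out={2}∪out(5)={2}
  fail(14) 'cda': from fail(13)=19 chase 'a': 19→0 ⇒ 1;  out=∅∪out(1)=∅
  fail(4) 'abcd': from fail(3)=5 chase 'd': 5 ⇒ 13;  out={0}∪out(13)={0,5}
  fail(8) 'caba': from fail(7)=2 chase 'a': 2→10→0 ⇒ 1;  out=∅∪out(1)=∅
  fail(15) 'cdab': from fail(14)=1 chase 'b': 1 ⇒ 2;  out=∅∪out(2)=∅
  fail(9) 'cabad': from fail(8)=1 chase 'd': 1→0 ⇒ 19;  out={1}∪out(19)={1,5}
  fail(16) 'cdabb': from fail(15)=2 chase 'b': 2→10 ⇒ 11;  out=∅∪out(11)=∅
  fail(17) 'cdabbc': from fail(16)=11 chase 'c': 11 ⇒ 12;  out={3}∪out(12)={2,3}

Run:
[0] read 'a'  n0⇒n1
[1] read 'b'  n1⇒n2
[2] read 'c'  n2⇒n3
[3] read 'd'  n3⇒n4  emit P0@[0:3],P5@[3:3]
[4] read 'c'  n4⇒n5 ·f
[5] read 'c'  n5⇒n18  emit P4@[4:5]
[6] read 'd'  n18⇒n13 ·f  emit P5@[6:6]
[7] read 'a'  n13⇒n14
[8] read 'b'  n14⇒n15
[9] read 'b'  n15⇒n16
[10] read 'c'  n16⇒n17  emit P2@[8:10],P3@[5:10]
[11] read 'c'  n17⇒n18 ·f  emit P4@[10:11]
[12] read 'd'  n18⇒n13 ·f  emit P5@[12:12]
[13] read 'a'  n13⇒n14
[14] read 'b'  n14⇒n15
[15] read 'b'  n15⇒n16
[16] read 'c'  n16⇒n17  emit P2@[14:16],P3@[11:16]
[17] read 'b'  n17⇒n10 ·f
[18] read 'b'  n10⇒n11
[19] read 'c'  n11⇒n12  emit P2@[17:19]
[20] read 'c'  n12⇒n18 ·f  emit P4@[19:20]
[21] read 'b'  n18⇒n10 ·f
[22] read 'b'  n10⇒n11
[23] read 'a'  n11⇒n1 ·f
[24] read 'b'  n1⇒n2
[25] read 'c'  n2⇒n3
[26] read 'd'  n3⇒n4  emit P0@[23:26],P5@[26:26]
[27] read 'c'  n4⇒n5 ·f
[28] read 'a'  n5⇒n6
[29] read 'a'  n6⇒n1 ·f
[30] read 'b'  n1⇒n2
[31] read 'c'  n2⇒n3
[32] read 'd'  n3⇒n4  emit P0@[29:32],P5@[32:32]
[33] read 'c'  n4⇒n5 ·f
[34] read 'c'  n5⇒n18  emit P4@[33:34]
[35] read 'a'  n18⇒n6 ·f

Matches: [[3,0],[3,5],[5,4],[6,5],[10,2],[10,3],[11,4],[12,5],[16,2],[16,3],[19,2],[20,4],[26,0],[26,5],[32,0],[32,5],[34,4]]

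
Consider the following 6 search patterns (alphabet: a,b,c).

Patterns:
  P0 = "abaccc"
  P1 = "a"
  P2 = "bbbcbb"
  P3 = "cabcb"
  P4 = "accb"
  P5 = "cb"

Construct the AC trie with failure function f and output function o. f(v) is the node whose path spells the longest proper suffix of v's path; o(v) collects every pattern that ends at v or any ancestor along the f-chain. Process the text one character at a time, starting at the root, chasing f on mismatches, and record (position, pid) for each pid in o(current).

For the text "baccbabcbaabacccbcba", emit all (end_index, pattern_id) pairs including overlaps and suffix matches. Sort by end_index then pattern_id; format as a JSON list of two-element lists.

Build:
Trie nodes:
  n0 'ε': a→1 b→7 c→13
  n1 'a': b→2 c→18  ←P1
  n2 'ab': a→3
  n3 'aba': c→4
  n4 'abac': c→5
  n5 'abacc': c→6
  n6 'abaccc': ·  ←P0
  n7 'b': b→8
  n8 'bb': b→9
  n9 'bbb': c→10
  n10 'bbbc': b→11
  n11 'bbbcb': b→12
  n12 'bbbcbb': ·  ←P2
  n13 'c': a→14 b→21
  n14 'ca': b→15
  n15 'cab': c→16
  n16 'cabc': b→17
  n17 'cabcb': ·  ←P3
  n18 'ac': c→19
  n19 'acc': b→20
  n20 'accb': ·  ←P4
  n21 'cb': ·  ←P5

Failure links (BFS by depth):
  n1('a'): parent n0 fail=0; on 'a' 0 → fail=0;  out {1}∪∅={1}
  n7('b'): parent n0 fail=0; on 'b' 0 → fail=0;  out ∅∪∅=∅
  n13('c'): parent n0 fail=0; on 'c' 0 → fail=0;  out ∅∪∅=∅
  n2('ab'): parent n1 fail=0; on 'b' 0 → fail=7;  out ∅∪∅=∅
  n8('bb'): parent n7 fail=0; on 'b' 0 → fail=7;  out ∅∪∅=∅
  n14('ca'): parent n13 fail=0; on 'a' 0 → fail=1;  out ∅∪{1}={1}
  n18('ac'): parent n1 fail=0; on 'c' 0 → fail=13;  out ∅∪∅=∅
  n21('cb'): parent n13 fail=0; on 'b' 0 → fail=7;  out {5}∪∅={5}
  n3('aba'): parent n2 fail=7; on 'a' 7→0 → fail=1;  out ∅∪{1}={1}
  n9('bbb'): parent n8 fail=7; on 'b' 7 → fail=8;  out ∅∪∅=∅
  n15('cab'): parent n14 fail=1; on 'b' 1 → fail=2;  out ∅∪∅=∅
  n19('acc'): parent n18 fail=13; on 'c' 13→0 → fail=13;  out ∅∪∅=∅
  n4('abac'): parent n3 fail=1; on 'c' 1 → fail=18;  out ∅∪∅=∅
  n10('bbbc'): parent n9 fail=8; on 'c' 8→7→0 → fail=13;  out ∅∪∅=∅
  n16('cabc'): parent n15 fail=2; on 'c' 2→7→0 → fail=13;  out ∅∪∅=∅
  n20('accb'): parent n19 fail=13; on 'b' 13 → fail=21;  out {4}∪{5}={4,5}
  n5('abacc'): parent n4 fail=18; on 'c' 18 → fail=19;  out ∅∪∅=∅
  n11('bbbcb'): parent n10 fail=13; on 'b' 13 → fail=21;  out ∅∪{5}={5}
  n17('cabcb'): parent n16 fail=13; on 'b' 13 → fail=21;  out {3}∪{5}={3,5}
  n6('abaccc'): parent n5 fail=19; on 'c' 19→13→0 → fail=13;  out {0}∪∅={0}
  n12('bbbcbb'): parent n11 fail=21; on 'b' 21→7 → fail=8;  out {2}∪∅={2}

Text stream:
[0] read 'b'  n0⇒n7
[1] read 'a'  n7⇒n1 (via fail)  emit P1@[1:1]
[2] read 'c'  n1⇒n18
[3] read 'c'  n18⇒n19
[4] read 'b'  n19⇒n20  emit P4@[1:4],P5@[3:4]
[5] read 'a'  n20⇒n1 (via fail)  emit P1@[5:5]
[6] read 'b'  n1⇒n2
[7] read 'c'  n2⇒n13 (via fail)
[8] read 'b'  n13⇒n21  emit P5@[7:8]
[9] read 'a'  n21⇒n1 (via fail)  emit P1@[9:9]
[10] read 'a'  n1⇒n1 (via fail)  emit P1@[10:10]
[11] read 'b'  n1⇒n2
[12] read 'a'  n2⇒n3  emit P1@[12:12]
[13] read 'c'  n3⇒n4
[14] read 'c'  n4⇒n5
[15] read 'c'  n5⇒n6  emit P0@[10:15]
[16] read 'b'  n6⇒n21 (via fail)  emit P5@[15:16]
[17] read 'c'  n21⇒n13 (via fail)
[18] read 'b'  n13⇒n21  emit P5@[17:18]
[19] read 'a'  n21⇒n1 (via fail)  emit P1@[19:19]

Matches: [[1,1],[4,4],[4,5],[5,1],[8,5],[9,1],[10,1],[12,1],[15,0],[16,5],[18,5],[19,1]]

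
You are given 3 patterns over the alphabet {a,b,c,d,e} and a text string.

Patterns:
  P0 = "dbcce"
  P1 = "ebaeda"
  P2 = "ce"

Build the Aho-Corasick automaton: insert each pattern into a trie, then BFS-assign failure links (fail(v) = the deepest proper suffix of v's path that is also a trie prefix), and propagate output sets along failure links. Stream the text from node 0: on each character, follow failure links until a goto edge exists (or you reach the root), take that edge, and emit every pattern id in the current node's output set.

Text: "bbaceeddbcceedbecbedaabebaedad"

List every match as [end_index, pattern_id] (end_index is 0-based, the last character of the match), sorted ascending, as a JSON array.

Construct AC machine:
Trie nodes:
  0='ε' goto c→12 d→1 e→6
  1='d' goto b→2
  2='db' goto c→3
  3='dbc' goto c→4
  4='dbcc' goto e→5
  5='dbcce' goto ·  [P0 ends]
  6='e' goto b→7
  7='eb' goto a→8
  8='eba' goto e→9
  9='ebae' goto d→10
  10='ebaed' goto a→11
  11='ebaeda' goto ·  [P1 ends]
  12='c' goto e→13
  13='ce' goto ·  [P2 ends]

Failure links (BFS by depth):
  fail(1) 'd': from fail(0)=0 chase 'd': 0 ⇒ 0;  out=∅∪out(0)=∅
  fail(6) 'e': from fail(0)=0 chase 'e': 0 ⇒ 0;  out=∅∪out(0)=∅
  fail(12) 'c': from fail(0)=0 chase 'c': 0 ⇒ 0;  out=∅∪out(0)=∅
  fail(2) 'db': from fail(1)=0 chase 'b': 0 ⇒ 0;  out=∅∪out(0)=∅
  fail(7) 'eb': from fail(6)=0 chase 'b': 0 ⇒ 0;  out=∅∪out(0)=∅
  fail(13) 'ce': from fail(12)=0 chase 'e': 0 ⇒ 6;  out={2}∪out(6)={2}
  fail(3) 'dbc': from fail(2)=0 chase 'c': 0 ⇒ 12;  out=∅∪out(12)=∅
  fail(8) 'eba': from fail(7)=0 chase 'a': 0 ⇒ 0;  out=∅∪out(0)=∅
  fail(4) 'dbcc': from fail(3)=12 chase 'c': 12→0 ⇒ 12;  out=∅∪out(12)=∅
  fail(9) 'ebae': from fail(8)=0 chase 'e': 0 ⇒ 6;  out=∅∪out(6)=∅
  fail(5) 'dbcce': from fail(4)=12 chase 'e': 12 ⇒ 13;  out={0}∪out(13)={0,2}
  fail(10) 'ebaed': from fail(9)=6 chase 'd': 6→0 ⇒ 1;  out=∅∪out(1)=∅
  fail(11) 'ebaeda': from fail(10)=1 chase 'a': 1→0 ⇒ 0;  out={1}∪out(0)={1}

Text stream:
pos 0 'b': at 0
pos 1 'b': at 0
pos 2 'a': at 0
pos 3 'c': at 12
pos 4 'e': at 13  ** P2@[3:4]
pos 5 'e': at 6 (fail-walked)
pos 6 'd': at 1 (fail-walked)
pos 7 'd': at 1 (fail-walked)
pos 8 'b': at 2
pos 9 'c': at 3
pos 10 'c': at 4
pos 11 'e': at 5  ** P0@[7:11],P2@[10:11]
pos 12 'e': at 6 (fail-walked)
pos 13 'd': at 1 (fail-walked)
pos 14 'b': at 2
pos 15 'e': at 6 (fail-walked)
pos 16 'c': at 12 (fail-walked)
pos 17 'b': at 0 (fail-walked)
pos 18 'e': at 6
pos 19 'd': at 1 (fail-walked)
pos 20 'a': at 0 (fail-walked)
pos 21 'a': at 0
pos 22 'b': at 0
pos 23 'e': at 6
pos 24 'b': at 7
pos 25 'a': at 8
pos 26 'e': at 9
pos 27 'd': at 10
pos 28 'a': at 11  ** P1@[23:28]
pos 29 'd': at 1 (fail-walked)

Matches: [[4,2],[11,0],[11,2],[28,1]]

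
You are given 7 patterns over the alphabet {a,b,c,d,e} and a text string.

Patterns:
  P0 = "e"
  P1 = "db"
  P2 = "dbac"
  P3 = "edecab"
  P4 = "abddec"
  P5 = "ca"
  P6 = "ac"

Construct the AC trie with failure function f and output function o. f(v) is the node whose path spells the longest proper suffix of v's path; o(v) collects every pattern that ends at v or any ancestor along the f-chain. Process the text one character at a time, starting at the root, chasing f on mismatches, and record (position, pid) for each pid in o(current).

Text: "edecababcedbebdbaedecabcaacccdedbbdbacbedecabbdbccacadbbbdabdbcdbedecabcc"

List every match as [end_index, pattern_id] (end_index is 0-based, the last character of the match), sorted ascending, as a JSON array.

Build:
Trie (insert patterns):
  n0 'ε': a→11 c→17 d→2 e→1
  n1 'e': d→6  ←P0
  n2 'd': b→3
  n3 'db': a→4  ←P1
  n4 'dba': c→5
  n5 'dbac': ·  ←P2
  n6 'ed': e→7
  n7 'ede': c→8
  n8 'edec': a→9
  n9 'edeca': b→10
  n10 'edecab': ·  ←P3
  n11 'a': b→12 c→19
  n12 'ab': d→13
  n13 'abd': d→14
  n14 'abdd': e→15
  n15 'abdde': c→16
  n16 'abddec': ·  ←P4
  n17 'c': a→18
  n18 'ca': ·  ←P5
  n19 'ac': ·  ←P6

BFS fail/out derivation:
  n1('e'): parent n0 fail=0; on 'e' 0 → fail=0;  out {0}∪∅={0}
  n2('d'): parent n0 fail=0; on 'd' 0 → fail=0;  out ∅∪∅=∅
  n11('a'): parent n0 fail=0; on 'a' 0 → fail=0;  out ∅∪∅=∅
  n17('c'): parent n0 fail=0; on 'c' 0 → fail=0;  out ∅∪∅=∅
  n3('db'): parent n2 fail=0; on 'b' 0 → fail=0;  out {1}∪∅={1}
  n6('ed'): parent n1 fail=0; on 'd' 0 → fail=2;  out ∅∪∅=∅
  n12('ab'): parent n11 fail=0; on 'b' 0 → fail=0;  out ∅∪∅=∅
  n18('ca'): parent n17 fail=0; on 'a' 0 → fail=11;  out {5}∪∅={5}
  n19('ac'): parent n11 fail=0; on 'c' 0 → fail=17;  out {6}∪∅={6}
  n4('dba'): parent n3 fail=0; on 'a' 0 → fail=11;  out ∅∪∅=∅
  n7('ede'): parent n6 fail=2; on 'e' 2→0 → fail=1;  out ∅∪{0}={0}
  n13('abd'): parent n12 fail=0; on 'd' 0 → fail=2;  out ∅∪∅=∅
  n5('dbac'): parent n4 fail=11; on 'c' 11 → fail=19;  out {2}∪{6}={2,6}
  n8('edec'): parent n7 fail=1; on 'c' 1→0 → fail=17;  out ∅∪∅=∅
  n14('abdd'): parent n13 fail=2; on 'd' 2→0 → fail=2;  out ∅∪∅=∅
  n9('edeca'): parent n8 fail=17; on 'a' 17 → fail=18;  out ∅∪{5}={5}
  n15('abdde'): parent n14 fail=2; on 'e' 2→0 → fail=1;  out ∅∪{0}={0}
  n10('edecab'): parent n9 fail=18; on 'b' 18→11 → fail=12;  out {3}∪∅={3}
  n16('abddec'): parent n15 fail=1; on 'c' 1→0 → fail=17;  out {4}∪∅={4}

Run:
i=0 'e': node 0→1  ** P0@[0:0]
i=1 'd': node 1→6
i=2 'e': node 6→7  ** P0@[2:2]
i=3 'c': node 7→8
i=4 'a': node 8→9  ** P5@[3:4]
i=5 'b': node 9→10  ** P3@[0:5]
i=6 'a': node 10→11 (via fail)
i=7 'b': node 11→12
i=8 'c': node 12→17 (via fail)
i=9 'e': node 17→1 (via fail)  ** P0@[9:9]
i=10 'd': node 1→6
i=11 'b': node 6→3 (via fail)  ** P1@[10:11]
i=12 'e': node 3→1 (via fail)  ** P0@[12:12]
i=13 'b': node 1→0 (via fail)
i=14 'd': node 0→2
i=15 'b': node 2→3  ** P1@[14:15]
i=16 'a': node 3→4
i=17 'e': node 4→1 (via fail)  ** P0@[17:17]
i=18 'd': node 1→6
i=19 'e': node 6→7  ** P0@[19:19]
i=20 'c': node 7→8
i=21 'a': node 8→9  ** P5@[20:21]
i=22 'b': node 9→10  ** P3@[17:22]
i=23 'c': node 10→17 (via fail)
i=24 'a': node 17→18  ** P5@[23:24]
i=25 'a': node 18→11 (via fail)
i=26 'c': node 11→19  ** P6@[25:26]
i=27 'c': node 19→17 (via fail)
i=28 'c': node 17→17 (via fail)
i=29 'd': node 17→2 (via fail)
i=30 'e': node 2→1 (via fail)  ** P0@[30:30]
i=31 'd': node 1→6
i=32 'b': node 6→3 (via fail)  ** P1@[31:32]
i=33 'b': node 3→0 (via fail)
i=34 'd': node 0→2
i=35 'b': node 2→3  ** P1@[34:35]
i=36 'a': node 3→4
i=37 'c': node 4→5  ** P2@[34:37],P6@[36:37]
i=38 'b': node 5→0 (via fail)
i=39 'e': node 0→1  ** P0@[39:39]
i=40 'd': node 1→6
i=41 'e': node 6→7  ** P0@[41:41]
i=42 'c': node 7→8
i=43 'a': node 8→9  ** P5@[42:43]
i=44 'b': node 9→10  ** P3@[39:44]
i=45 'b': node 10→0 (via fail)
i=46 'd': node 0→2
i=47 'b': node 2→3  ** P1@[46:47]
i=48 'c': node 3→17 (via fail)
i=49 'c': node 17→17 (via fail)
i=50 'a': node 17→18  ** P5@[49:50]
i=51 'c': node 18→19 (via fail)  ** P6@[50:51]
i=52 'a': node 19→18 (via fail)  ** P5@[51:52]
i=53 'd': node 18→2 (via fail)
i=54 'b': node 2→3  ** P1@[53:54]
i=55 'b': node 3→0 (via fail)
i=56 'b': node 0→0
i=57 'd': node 0→2
i=58 'a': node 2→11 (via fail)
i=59 'b': node 11→12
i=60 'd': node 12→13
i=61 'b': node 13→3 (via fail)  ** P1@[60:61]
i=62 'c': node 3→17 (via fail)
i=63 'd': node 17→2 (via fail)
i=64 'b': node 2→3  ** P1@[63:64]
i=65 'e': node 3→1 (via fail)  ** P0@[65:65]
i=66 'd': node 1→6
i=67 'e': node 6→7  ** P0@[67:67]
i=68 'c': node 7→8
i=69 'a': node 8→9  ** P5@[68:69]
i=70 'b': node 9→10  ** P3@[65:70]
i=71 'c': node 10→17 (via fail)
i=72 'c': node 17→17 (via fail)

All matches (sorted): [[0,0],[2,0],[4,5],[5,3],[9,0],[11,1],[12,0],[15,1],[17,0],[19,0],[21,5],[22,3],[24,5],[26,6],[30,0],[32,1],[35,1],[37,2],[37,6],[39,0],[41,0],[43,5],[44,3],[47,1],[50,5],[51,6],[52,5],[54,1],[61,1],[64,1],[65,0],[67,0],[69,5],[70,3]]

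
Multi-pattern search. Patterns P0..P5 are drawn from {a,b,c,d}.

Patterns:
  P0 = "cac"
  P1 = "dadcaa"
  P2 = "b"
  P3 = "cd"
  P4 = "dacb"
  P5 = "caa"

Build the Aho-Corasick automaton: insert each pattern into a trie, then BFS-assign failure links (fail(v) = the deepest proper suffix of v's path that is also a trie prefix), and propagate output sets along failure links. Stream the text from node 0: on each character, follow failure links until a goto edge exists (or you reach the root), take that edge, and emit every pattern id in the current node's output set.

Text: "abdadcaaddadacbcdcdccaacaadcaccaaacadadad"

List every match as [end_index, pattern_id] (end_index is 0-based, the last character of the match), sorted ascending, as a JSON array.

Build:
Trie nodes:
  0='ε' goto b→10 c→1 d→4
  1='c' goto a→2 d→11
  2='ca' goto a→14 c→3
  3='cac' goto ·  ←P0
  4='d' goto a→5
  5='da' goto c→12 d→6
  6='dad' goto c→7
  7='dadc' goto a→8
  8='dadca' goto a→9
  9='dadcaa' goto ·  ←P1
  10='b' goto ·  ←P2
  11='cd' goto ·  ←P3
  12='dac' goto b→13
  13='dacb' goto ·  ←P4
  14='caa' goto ·  ←P5

BFS fail/out derivation:
  n1('c'): parent n0 fail=0; on 'c' 0 → fail=0;  out ∅∪∅=∅
  n4('d'): parent n0 fail=0; on 'd' 0 → fail=0;  out ∅∪∅=∅
  n10('b'): parent n0 fail=0; on 'b' 0 → fail=0;  out {2}∪∅={2}
  n2('ca'): parent n1 fail=0; on 'a' 0 → fail=0;  out ∅∪∅=∅
  n5('da'): parent n4 fail=0; on 'a' 0 → fail=0;  out ∅∪∅=∅
  n11('cd'): parent n1 fail=0; on 'd' 0 → fail=4;  out {3}∪∅={3}
  n3('cac'): parent n2 fail=0; on 'c' 0 → fail=1;  out {0}∪∅={0}
  n6('dad'): parent n5 fail=0; on 'd' 0 → fail=4;  out ∅∪∅=∅
  n12('dac'): parent n5 fail=0; on 'c' 0 → fail=1;  out ∅∪∅=∅
  n14('caa'): parent n2 fail=0; on 'a' 0 → fail=0;  out {5}∪∅={5}
  n7('dadc'): parent n6 fail=4; on 'c' 4→0 → fail=1;  out ∅∪∅=∅
  n13('dacb'): parent n12 fail=1; on 'b' 1→0 → fail=10;  out {4}∪{2}={2,4}
  n8('dadca'): parent n7 fail=1; on 'a' 1 → fail=2;  out ∅∪∅=∅
  n9('dadcaa'): parent n8 fail=2; on 'a' 2 → fail=14;  out {1}∪{5}={1,5}

Run:
i=0 'a': node 0→0
i=1 'b': node 0→10  emit P2@[1:1]
i=2 'd': node 10→4 ·f
i=3 'a': node 4→5
i=4 'd': node 5→6
i=5 'c': node 6→7
i=6 'a': node 7→8
i=7 'a': node 8→9  emit P1@[2:7],P5@[5:7]
i=8 'd': node 9→4 ·f
i=9 'd': node 4→4 ·f
i=10 'a': node 4→5
i=11 'd': node 5→6
i=12 'a': node 6→5 ·f
i=13 'c': node 5→12
i=14 'b': node 12→13  emit P2@[14:14],P4@[11:14]
i=15 'c': node 13→1 ·f
i=16 'd': node 1→11  emit P3@[15:16]
i=17 'c': node 11→1 ·f
i=18 'd': node 1→11  emit P3@[17:18]
i=19 'c': node 11→1 ·f
i=20 'c': node 1→1 ·f
i=21 'a': node 1→2
i=22 'a': node 2→14  emit P5@[20:22]
i=23 'c': node 14→1 ·f
i=24 'a': node 1→2
i=25 'a': node 2→14  emit P5@[23:25]
i=26 'd': node 14→4 ·f
i=27 'c': node 4→1 ·f
i=28 'a': node 1→2
i=29 'c': node 2→3  emit P0@[27:29]
i=30 'c': node 3→1 ·f
i=31 'a': node 1→2
i=32 'a': node 2→14  emit P5@[30:32]
i=33 'a': node 14→0 ·f
i=34 'c': node 0→1
i=35 'a': node 1→2
i=36 'd': node 2→4 ·f
i=37 'a': node 4→5
i=38 'd': node 5→6
i=39 'a': node 6→5 ·f
i=40 'd': node 5→6

Matches: [[1,2],[7,1],[7,5],[14,2],[14,4],[16,3],[18,3],[22,5],[25,5],[29,0],[32,5]]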